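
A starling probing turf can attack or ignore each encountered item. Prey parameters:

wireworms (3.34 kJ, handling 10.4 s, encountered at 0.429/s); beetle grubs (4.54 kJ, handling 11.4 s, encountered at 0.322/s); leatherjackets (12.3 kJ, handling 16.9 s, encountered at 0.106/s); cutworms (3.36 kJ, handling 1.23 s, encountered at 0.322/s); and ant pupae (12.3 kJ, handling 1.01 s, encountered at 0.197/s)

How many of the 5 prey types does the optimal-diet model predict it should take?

Rank by E/h (kJ/s): ant pupae 12.2, cutworms 2.73, leatherjackets 0.728, beetle grubs 0.398, wireworms 0.321. Include each in turn until the next type's E/h falls below the running intake rate.
Rate on top 1: 2.021. cutworms: 2.73 > 2.021 → include.
Rate on top 2: 2.197. leatherjackets: 0.728 < 2.197 → exclude; stop.
Optimal diet: ant pupae, cutworms — 2 of 5 types.

2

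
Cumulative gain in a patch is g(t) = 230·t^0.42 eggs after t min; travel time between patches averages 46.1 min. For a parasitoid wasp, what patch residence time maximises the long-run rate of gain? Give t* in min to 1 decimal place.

Maximise g(t)/(T+t): set derivative to zero → g'(t)(T+t) = g(t).
g'(t) = 0.42·230·t^-0.58. Setting 0.42·230·t^-0.58 = 230·t^0.42/(46.1+t) gives 0.42(46.1+t) = t, so 0.58·t = 0.42×46.1.
t* = 0.42×46.1/0.58 = 33.38 min.

33.4 min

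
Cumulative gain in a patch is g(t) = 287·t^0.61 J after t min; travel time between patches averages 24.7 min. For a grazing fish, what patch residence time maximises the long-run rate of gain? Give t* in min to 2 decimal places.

By the marginal value theorem, leave when the instantaneous gain rate g'(t) equals the habitat-wide average g(t)/(T + t).
g'(t) = 0.61·287·t^-0.39. Setting 0.61·287·t^-0.39 = 287·t^0.61/(24.7+t) gives 0.61(24.7+t) = t, so 0.39·t = 0.61×24.7.
t* = 0.61×24.7/0.39 = 38.63 min.

38.63 min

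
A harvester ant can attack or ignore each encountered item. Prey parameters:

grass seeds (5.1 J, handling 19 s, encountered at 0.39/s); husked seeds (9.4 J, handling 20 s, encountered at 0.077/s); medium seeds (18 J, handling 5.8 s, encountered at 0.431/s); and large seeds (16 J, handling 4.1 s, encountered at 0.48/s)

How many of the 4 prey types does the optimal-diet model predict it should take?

E/h in descending order: large seeds 3.9, medium seeds 3.1, husked seeds 0.47, grass seeds 0.268 J/s. The optimal diet is the largest prefix of this list for which every included type satisfies E_i/h_i > R on the types above it.
Rate on top 1: 2.588. medium seeds: 3.1 > 2.588 → include.
Rate on top 2: 2.823. husked seeds: 0.47 < 2.823 → exclude; stop.
Optimal diet: large seeds, medium seeds — 2 of 4 types.

2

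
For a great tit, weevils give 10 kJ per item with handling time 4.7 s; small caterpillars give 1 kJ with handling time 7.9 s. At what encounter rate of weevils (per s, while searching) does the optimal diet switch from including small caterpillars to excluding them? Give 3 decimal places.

0.013 per s

The zero-one rule: include small caterpillars iff E₂/h₂ > λE₁/(1+λh₁). Equality gives the switch point.
λE₁h₂ = E₂ + λE₂h₁ ⇒ λ = E₂/(E₁h₂ − E₂h₁) = 1/(79 − 4.7) = 0.01346 per s.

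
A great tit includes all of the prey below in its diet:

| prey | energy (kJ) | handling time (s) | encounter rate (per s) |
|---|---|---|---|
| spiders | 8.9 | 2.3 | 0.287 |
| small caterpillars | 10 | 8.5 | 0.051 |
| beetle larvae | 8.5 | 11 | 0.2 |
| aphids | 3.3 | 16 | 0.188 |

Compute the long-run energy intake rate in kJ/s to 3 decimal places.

0.737 kJ/s

R = (0.287×8.9 + 0.051×10 + 0.2×8.5 + 0.188×3.3) / (1 + 0.287×2.3 + 0.051×8.5 + 0.2×11 + 0.188×16) = 5.385/7.302 = 0.7375 kJ/s.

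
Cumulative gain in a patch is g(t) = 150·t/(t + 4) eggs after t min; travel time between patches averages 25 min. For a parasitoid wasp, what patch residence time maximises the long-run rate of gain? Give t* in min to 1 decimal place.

By the marginal value theorem, leave when the instantaneous gain rate g'(t) equals the habitat-wide average g(t)/(T + t).
g'(t) = 150·4/(t + 4)². Setting 150·4/(t+4)² = 150t/[(t+4)(25+t)] gives 4(25+t) = t(t+4), so t² = 4×25 = 100.
t* = √100 = 10 min.

10.0 min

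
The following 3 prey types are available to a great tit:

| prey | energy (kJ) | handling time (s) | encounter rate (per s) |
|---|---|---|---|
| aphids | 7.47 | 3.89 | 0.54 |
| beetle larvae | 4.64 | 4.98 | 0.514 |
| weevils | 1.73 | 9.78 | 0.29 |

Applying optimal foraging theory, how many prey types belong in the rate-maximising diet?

1

Rank by E/h (kJ/s): aphids 1.92, beetle larvae 0.932, weevils 0.177. Include each in turn until the next type's E/h falls below the running intake rate.
Rate on top 1: 1.301. beetle larvae: 0.932 < 1.301 → exclude; stop.
Optimal diet: aphids — 1 of 3 types.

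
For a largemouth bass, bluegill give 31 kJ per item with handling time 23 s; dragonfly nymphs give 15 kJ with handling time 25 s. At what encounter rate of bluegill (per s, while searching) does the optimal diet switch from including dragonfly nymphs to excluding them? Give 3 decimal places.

The zero-one rule: include dragonfly nymphs iff E₂/h₂ > λE₁/(1+λh₁). Equality gives the switch point.
λE₁h₂ = E₂ + λE₂h₁ ⇒ λ = E₂/(E₁h₂ − E₂h₁) = 15/(775 − 345) = 0.03488 per s.

0.035 per s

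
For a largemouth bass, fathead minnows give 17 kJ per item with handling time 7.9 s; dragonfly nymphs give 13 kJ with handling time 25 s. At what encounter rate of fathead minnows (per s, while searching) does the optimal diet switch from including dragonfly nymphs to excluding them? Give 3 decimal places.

Drop dragonfly nymphs once their profitability E₂/h₂ falls below the rate achievable on fathead minnows alone: E₂/h₂ = λE₁/(1 + λh₁).
Solve for λ: λE₁h₂ = E₂(1 + λh₁) → λ(E₁h₂ − E₂h₁) = E₂ → λ = E₂/(E₁h₂ − E₂h₁).
λ = 13/(17×25 − 13×7.9) = 13/322.3 = 0.04034 per s.

0.040 per s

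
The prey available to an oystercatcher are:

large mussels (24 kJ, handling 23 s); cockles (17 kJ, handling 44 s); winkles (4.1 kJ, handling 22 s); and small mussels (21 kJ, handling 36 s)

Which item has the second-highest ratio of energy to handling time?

Profitability E/h (kJ/s): large mussels = 24/23 = 1.04, cockles = 17/44 = 0.386, winkles = 4.1/22 = 0.186, small mussels = 21/36 = 0.583.
Ranked: large mussels > small mussels > cockles > winkles.

small mussels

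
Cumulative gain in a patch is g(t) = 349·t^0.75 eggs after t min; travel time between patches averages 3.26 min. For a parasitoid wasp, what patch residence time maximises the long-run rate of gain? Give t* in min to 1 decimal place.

By the marginal value theorem, leave when the instantaneous gain rate g'(t) equals the habitat-wide average g(t)/(T + t).
g'(t) = 0.75·349·t^-0.25. Setting 0.75·349·t^-0.25 = 349·t^0.75/(3.26+t) gives 0.75(3.26+t) = t, so 0.25·t = 0.75×3.26.
t* = 0.75×3.26/0.25 = 9.78 min.

9.8 min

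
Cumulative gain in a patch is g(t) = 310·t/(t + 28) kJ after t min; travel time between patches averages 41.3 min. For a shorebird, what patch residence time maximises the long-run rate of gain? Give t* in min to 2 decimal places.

Optimal t* satisfies g'(t*) = g(t*)/(T + t*).
g'(t) = 310·28/(t + 28)². Setting 310·28/(t+28)² = 310t/[(t+28)(41.3+t)] gives 28(41.3+t) = t(t+28), so t² = 28×41.3 = 1156.
t* = √1156 = 34.01 min.

34.01 min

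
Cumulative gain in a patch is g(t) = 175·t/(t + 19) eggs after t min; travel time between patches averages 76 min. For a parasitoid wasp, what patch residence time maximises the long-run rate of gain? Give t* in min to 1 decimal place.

By the marginal value theorem, leave when the instantaneous gain rate g'(t) equals the habitat-wide average g(t)/(T + t).
g'(t) = 175·19/(t + 19)². Setting 175·19/(t+19)² = 175t/[(t+19)(76+t)] gives 19(76+t) = t(t+19), so t² = 19×76 = 1444.
t* = √1444 = 38 min.

38.0 min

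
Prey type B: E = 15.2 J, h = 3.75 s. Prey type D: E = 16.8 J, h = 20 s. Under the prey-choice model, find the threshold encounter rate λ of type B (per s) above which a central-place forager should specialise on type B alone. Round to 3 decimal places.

The zero-one rule: include type D iff E₂/h₂ > λE₁/(1+λh₁). Equality gives the switch point.
λE₁h₂ = E₂ + λE₂h₁ ⇒ λ = E₂/(E₁h₂ − E₂h₁) = 16.8/(304 − 63) = 0.06971 per s.

0.070 per s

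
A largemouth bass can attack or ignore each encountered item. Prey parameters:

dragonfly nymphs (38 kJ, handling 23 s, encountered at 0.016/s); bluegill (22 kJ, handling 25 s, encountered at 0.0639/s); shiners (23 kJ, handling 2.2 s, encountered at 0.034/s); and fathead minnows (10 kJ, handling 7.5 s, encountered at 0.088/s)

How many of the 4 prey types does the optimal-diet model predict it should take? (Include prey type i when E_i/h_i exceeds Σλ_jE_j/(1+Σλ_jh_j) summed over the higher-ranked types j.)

Profitabilities (E/h, kJ/s): shiners 10.5, dragonfly nymphs 1.65, fathead minnows 1.33, bluegill 0.88. Add prey in this order while the next type's profitability exceeds the intake rate on those already taken.
Rate on top 1: 0.7276. dragonfly nymphs: 1.65 > 0.7276 → include.
Rate on top 2: 0.9634. fathead minnows: 1.33 > 0.9634 → include.
Rate on top 3: 1.08. bluegill: 0.88 < 1.08 → exclude; stop.
Optimal diet: shiners, dragonfly nymphs, fathead minnows — 3 of 4 types.

3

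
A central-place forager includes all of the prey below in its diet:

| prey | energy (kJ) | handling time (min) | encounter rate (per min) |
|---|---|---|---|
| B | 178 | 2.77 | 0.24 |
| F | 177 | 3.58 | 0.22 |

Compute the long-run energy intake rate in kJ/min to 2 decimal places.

Energy encountered per unit search time: 0.24×178 + 0.22×177 = 81.66 kJ/min.
Handling time per unit search time: 0.24×2.77 + 0.22×3.58 = 1.452.
Rate = 81.66/(1 + 1.452) = 33.3 kJ/min.

33.30 kJ/min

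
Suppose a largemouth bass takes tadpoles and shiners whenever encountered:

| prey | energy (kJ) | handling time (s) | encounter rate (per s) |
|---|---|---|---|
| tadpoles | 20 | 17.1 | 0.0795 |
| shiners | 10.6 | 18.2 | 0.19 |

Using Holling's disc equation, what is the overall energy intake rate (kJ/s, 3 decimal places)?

R = (0.0795×20 + 0.19×10.6) / (1 + 0.0795×17.1 + 0.19×18.2) = 3.604/5.817 = 0.6195 kJ/s.

0.620 kJ/s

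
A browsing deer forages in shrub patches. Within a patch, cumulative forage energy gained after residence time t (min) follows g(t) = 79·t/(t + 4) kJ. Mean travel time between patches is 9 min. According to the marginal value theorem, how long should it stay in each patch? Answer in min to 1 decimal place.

6.0 min

Maximise g(t)/(T+t): set derivative to zero → g'(t)(T+t) = g(t).
g'(t) = 79·4/(t + 4)². Setting 79·4/(t+4)² = 79t/[(t+4)(9+t)] gives 4(9+t) = t(t+4), so t² = 4×9 = 36.
t* = √36 = 6 min.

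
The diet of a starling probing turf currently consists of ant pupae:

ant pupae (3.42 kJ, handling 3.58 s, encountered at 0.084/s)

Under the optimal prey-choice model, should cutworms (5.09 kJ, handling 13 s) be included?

Current rate: (0.084×3.42)/(1 + 0.084×3.58) = 0.2209 kJ/s.
cutworms: E/h = 5.09/13 = 0.3915 kJ/s.
0.3915 > 0.2209, so adding cutworms raises the average — include it.

Yes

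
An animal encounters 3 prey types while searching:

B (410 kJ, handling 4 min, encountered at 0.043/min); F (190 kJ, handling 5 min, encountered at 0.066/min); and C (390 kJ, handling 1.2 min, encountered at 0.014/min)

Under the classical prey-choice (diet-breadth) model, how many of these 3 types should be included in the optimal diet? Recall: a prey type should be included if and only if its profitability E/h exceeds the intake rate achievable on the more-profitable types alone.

3

Profitabilities (E/h, kJ/min): C 325, B 102, F 38. Add prey in this order while the next type's profitability exceeds the intake rate on those already taken.
Rate on top 1: 5.37. B: 102 > 5.37 → include.
Rate on top 2: 19.42. F: 38 > 19.42 → include.
Optimal diet: C, B, F — 3 of 3 types.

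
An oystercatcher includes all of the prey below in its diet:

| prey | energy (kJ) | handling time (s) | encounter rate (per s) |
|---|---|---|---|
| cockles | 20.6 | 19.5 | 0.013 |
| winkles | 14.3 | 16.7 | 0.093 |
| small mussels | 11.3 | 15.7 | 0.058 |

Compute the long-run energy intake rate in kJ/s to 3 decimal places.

0.606 kJ/s

R = Σλ_iE_i / (1 + Σλ_ih_i)
Numerator: 0.013×20.6 + 0.093×14.3 + 0.058×11.3 = 2.253
Denominator: 1 + 0.013×19.5 + 0.093×16.7 + 0.058×15.7 = 3.717
R = 2.253/3.717 = 0.6061 kJ/s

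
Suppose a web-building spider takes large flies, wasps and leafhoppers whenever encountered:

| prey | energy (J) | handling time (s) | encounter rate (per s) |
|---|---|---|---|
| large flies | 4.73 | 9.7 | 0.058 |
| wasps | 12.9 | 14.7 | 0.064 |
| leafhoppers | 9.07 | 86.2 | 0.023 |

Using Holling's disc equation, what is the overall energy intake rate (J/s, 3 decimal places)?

0.292 J/s

R = Σλ_iE_i / (1 + Σλ_ih_i)
Numerator: 0.058×4.73 + 0.064×12.9 + 0.023×9.07 = 1.309
Denominator: 1 + 0.058×9.7 + 0.064×14.7 + 0.023×86.2 = 4.486
R = 1.309/4.486 = 0.2917 J/s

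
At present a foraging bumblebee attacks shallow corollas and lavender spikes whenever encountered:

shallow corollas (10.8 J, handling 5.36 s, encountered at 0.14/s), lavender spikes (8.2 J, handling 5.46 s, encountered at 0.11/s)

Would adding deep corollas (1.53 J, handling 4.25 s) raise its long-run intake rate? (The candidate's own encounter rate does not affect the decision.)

No

On shallow corollas and lavender spikes alone, R = ΣλE/(1+Σλh) = 2.414/2.351 = 1.027 J/s.
Profitability of deep corollas: 1.53/4.25 = 0.36 J/s.
Since 0.36 < R, time spent handling deep corollas is better spent searching.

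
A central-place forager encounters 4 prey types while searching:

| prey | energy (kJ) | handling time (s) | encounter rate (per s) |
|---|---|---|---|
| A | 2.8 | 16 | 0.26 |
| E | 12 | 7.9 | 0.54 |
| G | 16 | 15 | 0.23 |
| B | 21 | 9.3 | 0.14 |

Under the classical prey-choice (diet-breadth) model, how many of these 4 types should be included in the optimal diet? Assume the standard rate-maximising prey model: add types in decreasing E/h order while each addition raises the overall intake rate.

2

Rank by E/h (kJ/s): B 2.26, E 1.52, G 1.07, A 0.175. Include each in turn until the next type's E/h falls below the running intake rate.
Rate on top 1: 1.277. E: 1.52 > 1.277 → include.
Rate on top 2: 1.434. G: 1.07 < 1.434 → exclude; stop.
Optimal diet: B, E — 2 of 4 types.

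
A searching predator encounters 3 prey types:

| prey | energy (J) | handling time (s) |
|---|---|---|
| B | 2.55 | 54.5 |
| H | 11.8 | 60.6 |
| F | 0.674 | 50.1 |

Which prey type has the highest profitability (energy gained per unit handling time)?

H

In descending order of E/h:
H: 11.8/60.6 = 0.195 J/s
B: 2.55/54.5 = 0.0468 J/s
F: 0.674/50.1 = 0.0135 J/s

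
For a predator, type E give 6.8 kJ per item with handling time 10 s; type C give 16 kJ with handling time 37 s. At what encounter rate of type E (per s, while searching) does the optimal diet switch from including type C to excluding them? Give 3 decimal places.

0.175 per s

The zero-one rule: include type C iff E₂/h₂ > λE₁/(1+λh₁). Equality gives the switch point.
λE₁h₂ = E₂ + λE₂h₁ ⇒ λ = E₂/(E₁h₂ − E₂h₁) = 16/(251.6 − 160) = 0.1747 per s.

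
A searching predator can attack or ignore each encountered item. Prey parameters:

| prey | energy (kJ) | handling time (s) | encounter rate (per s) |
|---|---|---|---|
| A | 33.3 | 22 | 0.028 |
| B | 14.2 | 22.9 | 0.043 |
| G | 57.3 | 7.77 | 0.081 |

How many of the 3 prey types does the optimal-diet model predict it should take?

1

E/h in descending order: G 7.37, A 1.51, B 0.62 kJ/s. The optimal diet is the largest prefix of this list for which every included type satisfies E_i/h_i > R on the types above it.
Rate on top 1: 2.849. A: 1.51 < 2.849 → exclude; stop.
Optimal diet: G — 1 of 3 types.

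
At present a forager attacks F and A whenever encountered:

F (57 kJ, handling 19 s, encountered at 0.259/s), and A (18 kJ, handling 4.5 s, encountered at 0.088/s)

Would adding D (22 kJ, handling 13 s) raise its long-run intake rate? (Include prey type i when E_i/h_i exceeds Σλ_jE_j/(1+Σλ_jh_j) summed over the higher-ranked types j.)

No

On F and A alone, R = ΣλE/(1+Σλh) = 16.35/6.317 = 2.588 kJ/s.
D: E/h = 22/13 = 1.692 kJ/s.
1.692 < 2.588, so adding D would lower the average — exclude it.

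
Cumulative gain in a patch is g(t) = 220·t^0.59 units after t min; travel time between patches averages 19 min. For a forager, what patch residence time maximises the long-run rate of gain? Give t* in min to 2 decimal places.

27.34 min

Maximise g(t)/(T+t): set derivative to zero → g'(t)(T+t) = g(t).
g'(t) = 0.59·220·t^-0.41. Setting 0.59·220·t^-0.41 = 220·t^0.59/(19+t) gives 0.59(19+t) = t, so 0.41·t = 0.59×19.
t* = 0.59×19/0.41 = 27.34 min.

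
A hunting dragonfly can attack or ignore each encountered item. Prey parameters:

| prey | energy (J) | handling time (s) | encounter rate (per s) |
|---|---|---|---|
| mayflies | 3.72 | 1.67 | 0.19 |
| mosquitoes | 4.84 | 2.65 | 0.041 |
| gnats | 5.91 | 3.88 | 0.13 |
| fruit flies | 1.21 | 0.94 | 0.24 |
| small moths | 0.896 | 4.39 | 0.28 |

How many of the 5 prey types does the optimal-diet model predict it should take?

4

Rank by E/h (J/s): mayflies 2.23, mosquitoes 1.83, gnats 1.52, fruit flies 1.29, small moths 0.204. Include each in turn until the next type's E/h falls below the running intake rate.
Rate on top 1: 0.5366. mosquitoes: 1.83 > 0.5366 → include.
Rate on top 2: 0.6348. gnats: 1.52 > 0.6348 → include.
Rate on top 3: 0.867. fruit flies: 1.29 > 0.867 → include.
Rate on top 4: 0.9109. small moths: 0.204 < 0.9109 → exclude; stop.
Optimal diet: mayflies, mosquitoes, gnats, fruit flies — 4 of 5 types.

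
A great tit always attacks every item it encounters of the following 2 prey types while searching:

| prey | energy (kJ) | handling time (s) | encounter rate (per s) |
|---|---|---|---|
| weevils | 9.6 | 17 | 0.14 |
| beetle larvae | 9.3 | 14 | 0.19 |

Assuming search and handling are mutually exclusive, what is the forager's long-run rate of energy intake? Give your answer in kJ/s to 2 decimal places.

R = (0.14×9.6 + 0.19×9.3) / (1 + 0.14×17 + 0.19×14) = 3.111/6.04 = 0.5151 kJ/s.

0.52 kJ/s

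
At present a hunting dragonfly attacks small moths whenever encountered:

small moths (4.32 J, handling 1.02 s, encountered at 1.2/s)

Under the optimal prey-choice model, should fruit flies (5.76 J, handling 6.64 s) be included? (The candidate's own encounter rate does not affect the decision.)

Current rate: (1.2×4.32)/(1 + 1.2×1.02) = 2.331 J/s.
Profitability of fruit flies: 5.76/6.64 = 0.8675 J/s.
0.8675 < 2.331, so adding fruit flies would lower the average — exclude it.

No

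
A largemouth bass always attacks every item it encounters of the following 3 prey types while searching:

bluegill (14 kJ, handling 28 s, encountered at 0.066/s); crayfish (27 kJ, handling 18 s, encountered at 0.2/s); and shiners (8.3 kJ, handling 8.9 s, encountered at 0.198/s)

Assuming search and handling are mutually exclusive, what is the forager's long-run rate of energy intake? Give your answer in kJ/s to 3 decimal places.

R = (0.066×14 + 0.2×27 + 0.198×8.3) / (1 + 0.066×28 + 0.2×18 + 0.198×8.9) = 7.967/8.21 = 0.9704 kJ/s.

0.970 kJ/s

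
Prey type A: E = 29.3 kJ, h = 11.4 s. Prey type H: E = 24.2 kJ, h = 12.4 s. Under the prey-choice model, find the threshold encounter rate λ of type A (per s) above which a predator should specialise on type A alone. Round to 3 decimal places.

0.277 per s

At the threshold, the rate on type A alone equals the profitability of type H: λ·29.3/(1 + λ·11.4) = 24.2/12.4 = 1.952.
Rearranging, λ(29.3 − 1.952×11.4) = 1.952, so λ = 1.952/7.052 = 0.2768 per s.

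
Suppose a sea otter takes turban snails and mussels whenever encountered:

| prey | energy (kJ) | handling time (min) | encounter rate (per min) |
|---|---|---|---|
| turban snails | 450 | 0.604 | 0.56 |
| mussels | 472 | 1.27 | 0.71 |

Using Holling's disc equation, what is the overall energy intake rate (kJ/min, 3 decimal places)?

262.114 kJ/min

R = (0.56×450 + 0.71×472) / (1 + 0.56×0.604 + 0.71×1.27) = 587.1/2.24 = 262.1 kJ/min.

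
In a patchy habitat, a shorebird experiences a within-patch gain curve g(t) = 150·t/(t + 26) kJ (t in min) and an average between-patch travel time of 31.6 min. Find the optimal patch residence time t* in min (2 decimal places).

Optimal t* satisfies g'(t*) = g(t*)/(T + t*).
g'(t) = 150·26/(t + 26)². Setting 150·26/(t+26)² = 150t/[(t+26)(31.6+t)] gives 26(31.6+t) = t(t+26), so t² = 26×31.6 = 821.6.
t* = √821.6 = 28.66 min.

28.66 min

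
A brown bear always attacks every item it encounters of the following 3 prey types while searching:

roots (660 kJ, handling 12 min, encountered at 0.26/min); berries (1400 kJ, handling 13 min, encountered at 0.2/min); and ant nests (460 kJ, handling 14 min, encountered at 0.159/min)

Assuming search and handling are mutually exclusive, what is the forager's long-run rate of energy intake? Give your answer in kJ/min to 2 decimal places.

R = Σλ_iE_i / (1 + Σλ_ih_i)
Numerator: 0.26×660 + 0.2×1400 + 0.159×460 = 524.7
Denominator: 1 + 0.26×12 + 0.2×13 + 0.159×14 = 8.946
R = 524.7/8.946 = 58.66 kJ/min

58.66 kJ/min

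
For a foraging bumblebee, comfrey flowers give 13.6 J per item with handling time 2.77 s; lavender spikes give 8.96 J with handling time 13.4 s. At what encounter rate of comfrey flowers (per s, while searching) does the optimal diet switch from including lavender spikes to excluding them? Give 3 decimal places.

At the threshold, the rate on comfrey flowers alone equals the profitability of lavender spikes: λ·13.6/(1 + λ·2.77) = 8.96/13.4 = 0.6687.
Rearranging, λ(13.6 − 0.6687×2.77) = 0.6687, so λ = 0.6687/11.75 = 0.05692 per s.

0.057 per s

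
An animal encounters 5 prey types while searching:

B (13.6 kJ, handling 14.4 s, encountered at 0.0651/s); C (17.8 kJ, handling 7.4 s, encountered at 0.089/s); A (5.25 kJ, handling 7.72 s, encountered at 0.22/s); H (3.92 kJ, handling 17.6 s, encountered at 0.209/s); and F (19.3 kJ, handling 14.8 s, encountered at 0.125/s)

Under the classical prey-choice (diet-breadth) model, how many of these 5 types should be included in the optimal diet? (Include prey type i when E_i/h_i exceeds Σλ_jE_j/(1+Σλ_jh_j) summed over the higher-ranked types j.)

E/h in descending order: C 2.41, F 1.3, B 0.944, A 0.68, H 0.223 kJ/s. The optimal diet is the largest prefix of this list for which every included type satisfies E_i/h_i > R on the types above it.
Rate on top 1: 0.9551. F: 1.3 > 0.9551 → include.
Rate on top 2: 1.139. B: 0.944 < 1.139 → exclude; stop.
Optimal diet: C, F — 2 of 5 types.

2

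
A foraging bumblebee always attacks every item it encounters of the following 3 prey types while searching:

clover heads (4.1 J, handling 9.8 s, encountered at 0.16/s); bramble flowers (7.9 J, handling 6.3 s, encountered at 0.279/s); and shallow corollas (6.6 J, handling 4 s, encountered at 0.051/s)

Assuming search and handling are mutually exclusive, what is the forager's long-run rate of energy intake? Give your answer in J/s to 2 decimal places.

0.71 J/s

R = (0.16×4.1 + 0.279×7.9 + 0.051×6.6) / (1 + 0.16×9.8 + 0.279×6.3 + 0.051×4) = 3.197/4.53 = 0.7057 J/s.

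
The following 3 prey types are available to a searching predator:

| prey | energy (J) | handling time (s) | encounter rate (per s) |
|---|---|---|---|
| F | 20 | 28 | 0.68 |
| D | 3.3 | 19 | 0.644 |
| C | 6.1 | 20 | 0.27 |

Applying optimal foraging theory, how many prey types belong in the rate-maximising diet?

Rank by E/h (J/s): F 0.714, C 0.305, D 0.174. Include each in turn until the next type's E/h falls below the running intake rate.
Rate on top 1: 0.6786. C: 0.305 < 0.6786 → exclude; stop.
Optimal diet: F — 1 of 3 types.

1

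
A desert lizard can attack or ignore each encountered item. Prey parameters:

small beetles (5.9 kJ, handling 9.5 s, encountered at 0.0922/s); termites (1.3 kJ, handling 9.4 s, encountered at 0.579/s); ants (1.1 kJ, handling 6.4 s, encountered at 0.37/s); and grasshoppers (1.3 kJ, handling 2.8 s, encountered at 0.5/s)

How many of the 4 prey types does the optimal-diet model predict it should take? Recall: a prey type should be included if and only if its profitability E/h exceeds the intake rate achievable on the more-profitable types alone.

2

Rank by E/h (kJ/s): small beetles 0.621, grasshoppers 0.464, ants 0.172, termites 0.138. Include each in turn until the next type's E/h falls below the running intake rate.
Rate on top 1: 0.29. grasshoppers: 0.464 > 0.29 → include.
Rate on top 2: 0.3645. ants: 0.172 < 0.3645 → exclude; stop.
Optimal diet: small beetles, grasshoppers — 2 of 4 types.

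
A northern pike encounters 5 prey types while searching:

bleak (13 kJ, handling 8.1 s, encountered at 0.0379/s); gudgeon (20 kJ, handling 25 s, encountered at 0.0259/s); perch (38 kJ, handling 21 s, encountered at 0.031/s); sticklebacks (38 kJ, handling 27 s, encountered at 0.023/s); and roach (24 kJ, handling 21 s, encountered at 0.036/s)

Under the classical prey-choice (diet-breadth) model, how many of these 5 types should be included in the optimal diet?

E/h in descending order: perch 1.81, bleak 1.6, sticklebacks 1.41, roach 1.14, gudgeon 0.8 kJ/s. The optimal diet is the largest prefix of this list for which every included type satisfies E_i/h_i > R on the types above it.
Rate on top 1: 0.7135. bleak: 1.6 > 0.7135 → include.
Rate on top 2: 0.8533. sticklebacks: 1.41 > 0.8533 → include.
Rate on top 3: 0.9867. roach: 1.14 > 0.9867 → include.
Rate on top 4: 1.022. gudgeon: 0.8 < 1.022 → exclude; stop.
Optimal diet: perch, bleak, sticklebacks, roach — 4 of 5 types.

4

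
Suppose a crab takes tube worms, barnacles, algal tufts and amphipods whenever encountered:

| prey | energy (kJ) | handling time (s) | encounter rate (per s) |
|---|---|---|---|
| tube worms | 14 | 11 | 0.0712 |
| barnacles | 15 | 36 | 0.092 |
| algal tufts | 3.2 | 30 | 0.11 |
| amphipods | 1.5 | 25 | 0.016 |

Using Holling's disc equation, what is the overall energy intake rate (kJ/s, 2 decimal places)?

Energy encountered per unit search time: 0.0712×14 + 0.092×15 + 0.11×3.2 + 0.016×1.5 = 2.753 kJ/s.
Handling time per unit search time: 0.0712×11 + 0.092×36 + 0.11×30 + 0.016×25 = 7.795.
Rate = 2.753/(1 + 7.795) = 0.313 kJ/s.

0.31 kJ/s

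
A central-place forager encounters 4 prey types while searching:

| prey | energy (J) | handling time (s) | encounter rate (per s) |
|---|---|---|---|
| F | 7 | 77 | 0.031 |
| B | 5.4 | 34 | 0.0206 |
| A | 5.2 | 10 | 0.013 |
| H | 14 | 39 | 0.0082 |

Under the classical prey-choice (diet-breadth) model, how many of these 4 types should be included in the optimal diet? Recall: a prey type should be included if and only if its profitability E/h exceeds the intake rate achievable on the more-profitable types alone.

Rank by E/h (J/s): A 0.52, H 0.359, B 0.159, F 0.0909. Include each in turn until the next type's E/h falls below the running intake rate.
Rate on top 1: 0.05982. H: 0.359 > 0.05982 → include.
Rate on top 2: 0.1258. B: 0.159 > 0.1258 → include.
Rate on top 3: 0.1366. F: 0.0909 < 0.1366 → exclude; stop.
Optimal diet: A, H, B — 3 of 4 types.

3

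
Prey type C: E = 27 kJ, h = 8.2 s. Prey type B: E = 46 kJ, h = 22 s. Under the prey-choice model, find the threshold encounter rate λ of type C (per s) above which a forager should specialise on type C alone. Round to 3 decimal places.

At the threshold, the rate on type C alone equals the profitability of type B: λ·27/(1 + λ·8.2) = 46/22 = 2.091.
Rearranging, λ(27 − 2.091×8.2) = 2.091, so λ = 2.091/9.855 = 0.2122 per s.

0.212 per s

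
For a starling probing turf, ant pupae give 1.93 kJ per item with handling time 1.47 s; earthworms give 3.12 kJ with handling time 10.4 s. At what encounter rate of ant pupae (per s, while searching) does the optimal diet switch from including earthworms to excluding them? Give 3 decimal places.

0.201 per s

Drop earthworms once their profitability E₂/h₂ falls below the rate achievable on ant pupae alone: E₂/h₂ = λE₁/(1 + λh₁).
Solve for λ: λE₁h₂ = E₂(1 + λh₁) → λ(E₁h₂ − E₂h₁) = E₂ → λ = E₂/(E₁h₂ − E₂h₁).
λ = 3.12/(1.93×10.4 − 3.12×1.47) = 3.12/15.49 = 0.2015 per s.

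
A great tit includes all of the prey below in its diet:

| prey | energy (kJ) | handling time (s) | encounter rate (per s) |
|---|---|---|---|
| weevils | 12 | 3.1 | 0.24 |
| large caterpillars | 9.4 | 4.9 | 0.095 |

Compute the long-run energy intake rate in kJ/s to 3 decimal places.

1.708 kJ/s

R = (0.24×12 + 0.095×9.4) / (1 + 0.24×3.1 + 0.095×4.9) = 3.773/2.21 = 1.708 kJ/s.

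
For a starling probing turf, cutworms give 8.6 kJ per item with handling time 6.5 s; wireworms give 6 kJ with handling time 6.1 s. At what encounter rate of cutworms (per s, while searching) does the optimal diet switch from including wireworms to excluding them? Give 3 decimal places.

The zero-one rule: include wireworms iff E₂/h₂ > λE₁/(1+λh₁). Equality gives the switch point.
λE₁h₂ = E₂ + λE₂h₁ ⇒ λ = E₂/(E₁h₂ − E₂h₁) = 6/(52.46 − 39) = 0.4458 per s.

0.446 per s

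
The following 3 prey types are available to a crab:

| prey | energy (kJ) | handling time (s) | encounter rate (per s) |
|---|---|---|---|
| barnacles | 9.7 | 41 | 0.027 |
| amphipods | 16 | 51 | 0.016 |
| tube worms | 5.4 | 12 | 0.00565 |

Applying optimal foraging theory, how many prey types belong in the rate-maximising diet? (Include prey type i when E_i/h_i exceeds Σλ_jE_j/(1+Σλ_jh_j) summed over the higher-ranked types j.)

Rank by E/h (kJ/s): tube worms 0.45, amphipods 0.314, barnacles 0.237. Include each in turn until the next type's E/h falls below the running intake rate.
Rate on top 1: 0.02857. amphipods: 0.314 > 0.02857 → include.
Rate on top 2: 0.1521. barnacles: 0.237 > 0.1521 → include.
Optimal diet: tube worms, amphipods, barnacles — 3 of 3 types.

3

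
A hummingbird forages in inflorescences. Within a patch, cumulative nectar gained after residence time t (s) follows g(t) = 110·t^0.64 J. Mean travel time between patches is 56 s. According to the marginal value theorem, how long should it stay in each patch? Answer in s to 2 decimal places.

Maximise g(t)/(T+t): set derivative to zero → g'(t)(T+t) = g(t).
g'(t) = 0.64·110·t^-0.36. Setting 0.64·110·t^-0.36 = 110·t^0.64/(56+t) gives 0.64(56+t) = t, so 0.36·t = 0.64×56.
t* = 0.64×56/0.36 = 99.56 s.

99.56 s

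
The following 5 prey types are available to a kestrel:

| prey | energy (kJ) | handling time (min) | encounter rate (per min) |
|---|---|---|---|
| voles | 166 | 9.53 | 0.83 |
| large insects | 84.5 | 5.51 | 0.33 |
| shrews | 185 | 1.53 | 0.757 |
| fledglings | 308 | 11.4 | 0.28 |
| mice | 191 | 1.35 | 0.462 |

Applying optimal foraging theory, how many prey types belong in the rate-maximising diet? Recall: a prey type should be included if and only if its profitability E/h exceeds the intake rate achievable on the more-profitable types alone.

Rank by E/h (kJ/min): mice 141, shrews 121, fledglings 27, voles 17.4, large insects 15.3. Include each in turn until the next type's E/h falls below the running intake rate.
Rate on top 1: 54.35. shrews: 121 > 54.35 → include.
Rate on top 2: 82.06. fledglings: 27 < 82.06 → exclude; stop.
Optimal diet: mice, shrews — 2 of 5 types.

2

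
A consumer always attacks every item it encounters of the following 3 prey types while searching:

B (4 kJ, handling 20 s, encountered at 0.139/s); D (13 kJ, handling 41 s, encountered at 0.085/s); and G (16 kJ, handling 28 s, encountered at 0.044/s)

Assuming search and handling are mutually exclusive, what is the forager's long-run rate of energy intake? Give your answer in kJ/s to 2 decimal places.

R = Σλ_iE_i / (1 + Σλ_ih_i)
Numerator: 0.139×4 + 0.085×13 + 0.044×16 = 2.365
Denominator: 1 + 0.139×20 + 0.085×41 + 0.044×28 = 8.497
R = 2.365/8.497 = 0.2783 kJ/s

0.28 kJ/s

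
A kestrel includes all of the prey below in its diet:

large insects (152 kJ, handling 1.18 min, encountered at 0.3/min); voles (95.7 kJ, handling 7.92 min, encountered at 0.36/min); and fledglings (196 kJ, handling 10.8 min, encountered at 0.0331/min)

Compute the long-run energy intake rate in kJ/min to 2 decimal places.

18.97 kJ/min

R = (0.3×152 + 0.36×95.7 + 0.0331×196) / (1 + 0.3×1.18 + 0.36×7.92 + 0.0331×10.8) = 86.54/4.563 = 18.97 kJ/min.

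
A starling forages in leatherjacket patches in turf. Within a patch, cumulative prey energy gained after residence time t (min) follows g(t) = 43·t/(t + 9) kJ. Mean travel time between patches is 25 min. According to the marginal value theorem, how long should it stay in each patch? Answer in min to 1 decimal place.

Maximise g(t)/(T+t): set derivative to zero → g'(t)(T+t) = g(t).
g'(t) = 43·9/(t + 9)². Setting 43·9/(t+9)² = 43t/[(t+9)(25+t)] gives 9(25+t) = t(t+9), so t² = 9×25 = 225.
t* = √225 = 15 min.

15.0 min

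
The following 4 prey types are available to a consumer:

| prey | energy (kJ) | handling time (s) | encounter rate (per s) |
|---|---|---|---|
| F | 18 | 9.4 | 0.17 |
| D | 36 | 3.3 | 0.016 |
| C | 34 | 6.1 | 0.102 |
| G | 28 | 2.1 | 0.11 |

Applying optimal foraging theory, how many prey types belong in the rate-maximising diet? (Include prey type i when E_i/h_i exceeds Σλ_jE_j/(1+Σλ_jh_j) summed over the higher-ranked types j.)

E/h in descending order: G 13.3, D 10.9, C 5.57, F 1.91 kJ/s. The optimal diet is the largest prefix of this list for which every included type satisfies E_i/h_i > R on the types above it.
Rate on top 1: 2.502. D: 10.9 > 2.502 → include.
Rate on top 2: 2.848. C: 5.57 > 2.848 → include.
Rate on top 3: 3.738. F: 1.91 < 3.738 → exclude; stop.
Optimal diet: G, D, C — 3 of 4 types.

3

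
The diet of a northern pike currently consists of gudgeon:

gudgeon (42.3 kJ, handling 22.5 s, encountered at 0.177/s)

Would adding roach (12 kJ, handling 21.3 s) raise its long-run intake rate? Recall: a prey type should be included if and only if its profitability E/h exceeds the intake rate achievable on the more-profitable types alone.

No

Intake rate on the current diet: R = (0.177×42.3) / (1 + 0.177×22.5) = 7.487/4.982 = 1.503 kJ/s.
roach: E/h = 12/21.3 = 0.5634 kJ/s.
0.5634 < 1.503, so adding roach would lower the average — exclude it.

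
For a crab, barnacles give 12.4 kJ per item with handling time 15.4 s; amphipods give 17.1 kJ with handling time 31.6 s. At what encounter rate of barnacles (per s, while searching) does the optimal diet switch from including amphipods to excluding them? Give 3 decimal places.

0.133 per s

Drop amphipods once their profitability E₂/h₂ falls below the rate achievable on barnacles alone: E₂/h₂ = λE₁/(1 + λh₁).
Solve for λ: λE₁h₂ = E₂(1 + λh₁) → λ(E₁h₂ − E₂h₁) = E₂ → λ = E₂/(E₁h₂ − E₂h₁).
λ = 17.1/(12.4×31.6 − 17.1×15.4) = 17.1/128.5 = 0.1331 per s.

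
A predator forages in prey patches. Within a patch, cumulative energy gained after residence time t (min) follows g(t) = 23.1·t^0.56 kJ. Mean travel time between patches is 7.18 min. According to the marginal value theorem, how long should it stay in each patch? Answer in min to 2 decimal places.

By the marginal value theorem, leave when the instantaneous gain rate g'(t) equals the habitat-wide average g(t)/(T + t).
g'(t) = 0.56·23.1·t^-0.44. Setting 0.56·23.1·t^-0.44 = 23.1·t^0.56/(7.18+t) gives 0.56(7.18+t) = t, so 0.44·t = 0.56×7.18.
t* = 0.56×7.18/0.44 = 9.138 min.

9.14 min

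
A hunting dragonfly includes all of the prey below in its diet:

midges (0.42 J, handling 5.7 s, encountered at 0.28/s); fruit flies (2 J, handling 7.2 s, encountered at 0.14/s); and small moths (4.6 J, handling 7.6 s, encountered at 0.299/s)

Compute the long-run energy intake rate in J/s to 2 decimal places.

0.30 J/s

Energy encountered per unit search time: 0.28×0.42 + 0.14×2 + 0.299×4.6 = 1.773 J/s.
Handling time per unit search time: 0.28×5.7 + 0.14×7.2 + 0.299×7.6 = 4.876.
Rate = 1.773/(1 + 4.876) = 0.3017 J/s.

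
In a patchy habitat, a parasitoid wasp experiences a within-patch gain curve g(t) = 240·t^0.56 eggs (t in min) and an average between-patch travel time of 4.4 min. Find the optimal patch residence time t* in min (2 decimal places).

Optimal t* satisfies g'(t*) = g(t*)/(T + t*).
g'(t) = 0.56·240·t^-0.44. Setting 0.56·240·t^-0.44 = 240·t^0.56/(4.4+t) gives 0.56(4.4+t) = t, so 0.44·t = 0.56×4.4.
t* = 0.56×4.4/0.44 = 5.6 min.

5.60 min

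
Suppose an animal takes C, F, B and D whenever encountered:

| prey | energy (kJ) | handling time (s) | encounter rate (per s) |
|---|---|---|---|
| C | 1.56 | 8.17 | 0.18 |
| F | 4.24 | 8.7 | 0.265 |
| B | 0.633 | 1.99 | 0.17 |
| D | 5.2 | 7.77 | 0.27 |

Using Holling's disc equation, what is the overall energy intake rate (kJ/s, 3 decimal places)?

Energy encountered per unit search time: 0.18×1.56 + 0.265×4.24 + 0.17×0.633 + 0.27×5.2 = 2.916 kJ/s.
Handling time per unit search time: 0.18×8.17 + 0.265×8.7 + 0.17×1.99 + 0.27×7.77 = 6.212.
Rate = 2.916/(1 + 6.212) = 0.4043 kJ/s.

0.404 kJ/s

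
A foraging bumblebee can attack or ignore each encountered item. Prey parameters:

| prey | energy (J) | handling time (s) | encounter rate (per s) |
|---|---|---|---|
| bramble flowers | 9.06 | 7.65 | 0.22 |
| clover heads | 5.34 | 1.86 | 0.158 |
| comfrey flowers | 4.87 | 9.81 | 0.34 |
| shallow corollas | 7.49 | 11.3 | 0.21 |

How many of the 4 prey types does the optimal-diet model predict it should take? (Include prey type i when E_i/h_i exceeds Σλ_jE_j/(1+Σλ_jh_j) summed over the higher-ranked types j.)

Profitabilities (E/h, J/s): clover heads 2.87, bramble flowers 1.18, shallow corollas 0.663, comfrey flowers 0.496. Add prey in this order while the next type's profitability exceeds the intake rate on those already taken.
Rate on top 1: 0.6521. bramble flowers: 1.18 > 0.6521 → include.
Rate on top 2: 0.953. shallow corollas: 0.663 < 0.953 → exclude; stop.
Optimal diet: clover heads, bramble flowers — 2 of 4 types.

2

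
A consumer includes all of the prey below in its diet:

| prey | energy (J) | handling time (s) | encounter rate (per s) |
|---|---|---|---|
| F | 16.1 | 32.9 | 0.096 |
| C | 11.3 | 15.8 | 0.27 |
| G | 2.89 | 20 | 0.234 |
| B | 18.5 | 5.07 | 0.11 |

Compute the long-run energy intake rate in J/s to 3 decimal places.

0.535 J/s

Energy encountered per unit search time: 0.096×16.1 + 0.27×11.3 + 0.234×2.89 + 0.11×18.5 = 7.308 J/s.
Handling time per unit search time: 0.096×32.9 + 0.27×15.8 + 0.234×20 + 0.11×5.07 = 12.66.
Rate = 7.308/(1 + 12.66) = 0.5349 J/s.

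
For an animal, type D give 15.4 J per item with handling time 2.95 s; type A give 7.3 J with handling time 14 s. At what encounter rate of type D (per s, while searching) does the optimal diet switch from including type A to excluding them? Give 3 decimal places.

0.038 per s

At the threshold, the rate on type D alone equals the profitability of type A: λ·15.4/(1 + λ·2.95) = 7.3/14 = 0.5214.
Rearranging, λ(15.4 − 0.5214×2.95) = 0.5214, so λ = 0.5214/13.86 = 0.03762 per s.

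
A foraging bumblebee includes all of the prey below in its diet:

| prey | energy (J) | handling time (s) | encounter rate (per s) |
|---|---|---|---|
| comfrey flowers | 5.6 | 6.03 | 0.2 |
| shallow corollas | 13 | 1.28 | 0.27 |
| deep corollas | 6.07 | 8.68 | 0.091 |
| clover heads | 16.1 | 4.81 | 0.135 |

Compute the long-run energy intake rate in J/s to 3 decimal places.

R = Σλ_iE_i / (1 + Σλ_ih_i)
Numerator: 0.2×5.6 + 0.27×13 + 0.091×6.07 + 0.135×16.1 = 7.356
Denominator: 1 + 0.2×6.03 + 0.27×1.28 + 0.091×8.68 + 0.135×4.81 = 3.991
R = 7.356/3.991 = 1.843 J/s

1.843 J/s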